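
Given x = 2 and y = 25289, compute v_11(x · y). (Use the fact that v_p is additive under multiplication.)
v_11(50578) = 3

v_p(x) = 0 (factor: 2 = 11^0 · 2); v_p(y) = 3 (factor: 25289 = 11^3 · 19). Additivity: v_p(xy) = v_p(x) + v_p(y) = 0 + 3 = 3. (Direct check: xy = 50578 = 11^3 · (38).)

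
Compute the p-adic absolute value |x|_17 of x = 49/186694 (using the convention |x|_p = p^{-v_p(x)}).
|49/186694|_17 = 4913

Step 1 — compute v_17(x) by factoring powers of 17 out of the numerator and denominator: v_17(49/186694) = -3. Step 2 — apply |x|_p = p^{-v_p(x)} = 17^{3} = 4913.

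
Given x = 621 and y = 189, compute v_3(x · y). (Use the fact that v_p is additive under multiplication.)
v_3(117369) = 6

v_p(x) = 3 (factor: 621 = 3^3 · 23); v_p(y) = 3 (factor: 189 = 3^3 · 7). Additivity: v_p(xy) = v_p(x) + v_p(y) = 3 + 3 = 6. (Direct check: xy = 117369 = 3^6 · (161).)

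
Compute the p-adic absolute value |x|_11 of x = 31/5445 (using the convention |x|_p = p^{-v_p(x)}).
|31/5445|_11 = 121

Step 1 — compute v_11(x) by factoring powers of 11 out of the numerator and denominator: v_11(31/5445) = -2. Step 2 — apply |x|_p = p^{-v_p(x)} = 11^{2} = 121.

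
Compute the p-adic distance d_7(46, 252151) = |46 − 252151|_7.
d_7(46, 252151) = 1/16807

Step 1 — x − y = 46 − 252151 = -252105. Step 2 — v_7(-252105) = 5 (factor: -252105 = −(7^5 · 15); the sign does not affect v_p). Step 3 — |x − y|_7 = 7^{-5} = 1/16807.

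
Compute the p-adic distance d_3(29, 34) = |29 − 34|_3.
d_3(29, 34) = 1

Step 1 — x − y = 29 − 34 = -5. Step 2 — v_3(-5) = 0 (factor: -5 = −(3^0 · 5); the sign does not affect v_p). Step 3 — |x − y|_3 = 3^{0} = 1.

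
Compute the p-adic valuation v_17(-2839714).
v_17(-2839714) = 5

v_17(n) is the largest exponent k such that 17^k divides n. Factor out: -2839714 = -17^5 · 2. (Sign doesn't affect v_p.) So v_17(-2839714) = 5.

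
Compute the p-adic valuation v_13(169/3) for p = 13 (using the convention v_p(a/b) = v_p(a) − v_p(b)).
v_13(169/3) = 2

Factor powers of 13 from the numerator and denominator of the reduced fraction: 169 = 13^2 · 1 and 3 = 13^0 · 3. Apply v_p(a/b) = v_p(a) − v_p(b): v_13(169/3) = 2 − 0 = 2.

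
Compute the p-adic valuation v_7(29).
v_7(29) = 0

v_7(n) is the largest exponent k such that 7^k divides n. Factor out: 29 = 7^0 · 29. (Sign doesn't affect v_p.) So v_7(29) = 0.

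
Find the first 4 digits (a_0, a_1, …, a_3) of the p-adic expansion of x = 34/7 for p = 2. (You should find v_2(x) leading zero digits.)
(a_0, …, a_3) = (0, 1, 1, 1)

v_2(34/7) = 1, so a_0 = ... = a_0 = 0. Factor out: x = 2^1 · u with u = 17/7 a unit in ℤ_2. Expand u iteratively via a_{v+i} = u_i mod 2, u_{i+1} = (u_i − a_{v+i})/2:
  u_0 = 17/7;  a_1 = 1;  u_1 = (u_0 − 1)/2 = 5/7
  u_1 = 5/7;  a_2 = 1;  u_2 = (u_1 − 1)/2 = -1/7
  u_2 = -1/7;  a_3 = 1;  u_3 = (u_2 − 1)/2 = -4/7
Digits: (0, 1, 1, 1).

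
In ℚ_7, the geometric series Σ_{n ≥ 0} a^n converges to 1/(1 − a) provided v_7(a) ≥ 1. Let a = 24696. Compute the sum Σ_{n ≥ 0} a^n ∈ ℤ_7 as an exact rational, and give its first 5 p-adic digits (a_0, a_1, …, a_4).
Σ a^n = 1/(1 − a) = -1/24695;  first 5 digits = (1, 0, 0, 2, 3)

v_7(a) = 3 ≥ 1, so the series converges in ℤ_7 to 1/(1 − a) = 1/(1 − 24696) = -1/24695. Expand this rational in ℤ_7: compute digits iteratively via d_i = x_i mod 7, x_{i+1} = (x_i − d_i)/7. The first 5 digits are (1, 0, 0, 2, 3).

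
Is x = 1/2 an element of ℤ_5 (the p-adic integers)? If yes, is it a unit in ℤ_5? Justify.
x ∈ ℤ_5^× (unit); v_5(x) = 0

ℤ_5 = {x ∈ ℚ_5 : v_5(x) ≥ 0} and ℤ_5^× = {x ∈ ℤ_5 : v_5(x) = 0}. Here v_5(1/2) = v_5(num) − v_5(den) = 0; compare against these criteria.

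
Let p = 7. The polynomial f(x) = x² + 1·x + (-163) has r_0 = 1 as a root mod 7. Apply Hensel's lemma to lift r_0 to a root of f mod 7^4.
r_3 = 708 (mod 2401)

Hensel: r_{i+1} = r_i − f(r_i)·(f′(r_i))^{-1} mod 7^{i+2}, f′(x) = 2x + 1. Iterate:
  r_0 = 1 (mod 7)
  r_1 = 22 (mod 49)
  r_2 = 22 (mod 343)
  r_3 = 708 (mod 2401)
Final: r = 708 satisfies f(r) ≡ 0 mod 7^4.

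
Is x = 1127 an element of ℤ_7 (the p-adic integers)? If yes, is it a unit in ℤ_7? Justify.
x ∈ ℤ_7 but not a unit; v_7(x) = 2 > 0

ℤ_7 = {x ∈ ℚ_7 : v_7(x) ≥ 0} and ℤ_7^× = {x ∈ ℤ_7 : v_7(x) = 0}. Here v_7(1127) = v_7(num) − v_7(den) = 2; compare against these criteria.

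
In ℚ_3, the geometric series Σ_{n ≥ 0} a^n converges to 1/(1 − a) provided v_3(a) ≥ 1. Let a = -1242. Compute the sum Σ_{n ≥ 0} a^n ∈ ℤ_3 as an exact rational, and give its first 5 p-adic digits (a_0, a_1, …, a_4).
Σ a^n = 1/(1 − a) = 1/1243;  first 5 digits = (1, 0, 0, 2, 2)

v_3(a) = 3 ≥ 1, so the series converges in ℤ_3 to 1/(1 − a) = 1/(1 − (-1242)) = 1/1243. Expand this rational in ℤ_3: compute digits iteratively via d_i = x_i mod 3, x_{i+1} = (x_i − d_i)/3. The first 5 digits are (1, 0, 0, 2, 2).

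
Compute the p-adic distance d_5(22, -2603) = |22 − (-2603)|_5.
d_5(22, -2603) = 1/125

Step 1 — x − y = 22 − (-2603) = 2625. Step 2 — v_5(2625) = 3 (factor: 2625 = (5^3 · 21); the sign does not affect v_p). Step 3 — |x − y|_5 = 5^{-3} = 1/125.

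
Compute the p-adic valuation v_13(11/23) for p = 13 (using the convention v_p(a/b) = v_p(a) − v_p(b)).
v_13(11/23) = 0

Factor powers of 13 from the numerator and denominator of the reduced fraction: 11 = 13^0 · 11 and 23 = 13^0 · 23. Apply v_p(a/b) = v_p(a) − v_p(b): v_13(11/23) = 0 − 0 = 0.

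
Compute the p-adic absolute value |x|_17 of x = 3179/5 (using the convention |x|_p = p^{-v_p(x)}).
|3179/5|_17 = 1/289

Step 1 — compute v_17(x) by factoring powers of 17 out of the numerator and denominator: v_17(3179/5) = 2. Step 2 — apply |x|_p = p^{-v_p(x)} = 17^{-2} = 1/289.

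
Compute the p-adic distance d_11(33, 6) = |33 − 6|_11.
d_11(33, 6) = 1

Step 1 — x − y = 33 − 6 = 27. Step 2 — v_11(27) = 0 (factor: 27 = (11^0 · 27); the sign does not affect v_p). Step 3 — |x − y|_11 = 11^{0} = 1.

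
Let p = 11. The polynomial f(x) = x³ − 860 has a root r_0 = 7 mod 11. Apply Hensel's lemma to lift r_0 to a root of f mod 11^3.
r_2 = 711 (mod 1331)

Hensel: r_{i+1} = r_i − f(r_i)/f′(r_i) mod 11^{i+2}, where f′(x) = 3x². Iterate:
  r_0 = 7 (mod 11)
  r_1 = 106 (mod 121)
  r_2 = 711 (mod 1331)
Final: r = 711 with f(r) ≡ 0 mod 11^3.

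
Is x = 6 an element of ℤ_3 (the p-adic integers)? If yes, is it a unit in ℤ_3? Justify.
x ∈ ℤ_3 but not a unit; v_3(x) = 1 > 0

ℤ_3 = {x ∈ ℚ_3 : v_3(x) ≥ 0} and ℤ_3^× = {x ∈ ℤ_3 : v_3(x) = 0}. Here v_3(6) = v_3(num) − v_3(den) = 1; compare against these criteria.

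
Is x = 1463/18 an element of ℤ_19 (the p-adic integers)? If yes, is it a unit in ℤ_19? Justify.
x ∈ ℤ_19 but not a unit; v_19(x) = 1 > 0

ℤ_19 = {x ∈ ℚ_19 : v_19(x) ≥ 0} and ℤ_19^× = {x ∈ ℤ_19 : v_19(x) = 0}. Here v_19(1463/18) = v_19(num) − v_19(den) = 1; compare against these criteria.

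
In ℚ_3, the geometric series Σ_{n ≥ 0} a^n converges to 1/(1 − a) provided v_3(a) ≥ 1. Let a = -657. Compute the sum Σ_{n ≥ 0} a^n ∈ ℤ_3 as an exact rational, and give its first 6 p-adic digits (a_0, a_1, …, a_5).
Σ a^n = 1/(1 − a) = 1/658;  first 6 digits = (1, 0, 2, 2, 1, 0)

v_3(a) = 2 ≥ 1, so the series converges in ℤ_3 to 1/(1 − a) = 1/(1 − (-657)) = 1/658. Expand this rational in ℤ_3: compute digits iteratively via d_i = x_i mod 3, x_{i+1} = (x_i − d_i)/3. The first 6 digits are (1, 0, 2, 2, 1, 0).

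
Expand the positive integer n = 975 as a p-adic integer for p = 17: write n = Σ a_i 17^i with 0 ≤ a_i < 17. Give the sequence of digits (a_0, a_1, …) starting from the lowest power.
(a_0, a_1, …) = (6, 6, 3)

Repeated division by 17 gives the digits low-to-high: 975 = 6 + 6·17^1 + 3·17^2. Digit sequence: (6, 6, 3).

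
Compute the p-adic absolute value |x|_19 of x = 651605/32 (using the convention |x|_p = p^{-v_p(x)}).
|651605/32|_19 = 1/130321

Step 1 — compute v_19(x) by factoring powers of 19 out of the numerator and denominator: v_19(651605/32) = 4. Step 2 — apply |x|_p = p^{-v_p(x)} = 19^{-4} = 1/130321.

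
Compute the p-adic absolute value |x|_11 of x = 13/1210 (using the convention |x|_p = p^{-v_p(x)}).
|13/1210|_11 = 121

Step 1 — compute v_11(x) by factoring powers of 11 out of the numerator and denominator: v_11(13/1210) = -2. Step 2 — apply |x|_p = p^{-v_p(x)} = 11^{2} = 121.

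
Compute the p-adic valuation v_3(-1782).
v_3(-1782) = 4

v_3(n) is the largest exponent k such that 3^k divides n. Factor out: -1782 = -3^4 · 22. (Sign doesn't affect v_p.) So v_3(-1782) = 4.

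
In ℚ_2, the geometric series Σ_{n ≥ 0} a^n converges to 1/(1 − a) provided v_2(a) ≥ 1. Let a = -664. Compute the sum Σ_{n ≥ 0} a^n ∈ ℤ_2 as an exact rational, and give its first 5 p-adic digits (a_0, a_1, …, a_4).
Σ a^n = 1/(1 − a) = 1/665;  first 5 digits = (1, 0, 0, 1, 0)

v_2(a) = 3 ≥ 1, so the series converges in ℤ_2 to 1/(1 − a) = 1/(1 − (-664)) = 1/665. Expand this rational in ℤ_2: compute digits iteratively via d_i = x_i mod 2, x_{i+1} = (x_i − d_i)/2. The first 5 digits are (1, 0, 0, 1, 0).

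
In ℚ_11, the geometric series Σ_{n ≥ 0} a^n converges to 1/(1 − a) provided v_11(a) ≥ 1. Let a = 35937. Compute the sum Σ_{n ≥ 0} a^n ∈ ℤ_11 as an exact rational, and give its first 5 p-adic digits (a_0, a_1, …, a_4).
Σ a^n = 1/(1 − a) = -1/35936;  first 5 digits = (1, 0, 0, 5, 2)

v_11(a) = 3 ≥ 1, so the series converges in ℤ_11 to 1/(1 − a) = 1/(1 − 35937) = -1/35936. Expand this rational in ℤ_11: compute digits iteratively via d_i = x_i mod 11, x_{i+1} = (x_i − d_i)/11. The first 5 digits are (1, 0, 0, 5, 2).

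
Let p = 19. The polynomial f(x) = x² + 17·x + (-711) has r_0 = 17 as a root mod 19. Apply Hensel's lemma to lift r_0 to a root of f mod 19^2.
r_1 = 55 (mod 361)

Hensel: r_{i+1} = r_i − f(r_i)·(f′(r_i))^{-1} mod 19^{i+2}, f′(x) = 2x + 17. Iterate:
  r_0 = 17 (mod 19)
  r_1 = 55 (mod 361)
Final: r = 55 satisfies f(r) ≡ 0 mod 19^2.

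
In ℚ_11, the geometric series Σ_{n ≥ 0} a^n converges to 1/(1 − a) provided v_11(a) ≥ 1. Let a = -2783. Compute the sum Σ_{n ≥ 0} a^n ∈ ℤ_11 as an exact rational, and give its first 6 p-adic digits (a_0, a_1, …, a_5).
Σ a^n = 1/(1 − a) = 1/2784;  first 6 digits = (1, 0, 10, 8, 0, 4)

v_11(a) = 2 ≥ 1, so the series converges in ℤ_11 to 1/(1 − a) = 1/(1 − (-2783)) = 1/2784. Expand this rational in ℤ_11: compute digits iteratively via d_i = x_i mod 11, x_{i+1} = (x_i − d_i)/11. The first 6 digits are (1, 0, 10, 8, 0, 4).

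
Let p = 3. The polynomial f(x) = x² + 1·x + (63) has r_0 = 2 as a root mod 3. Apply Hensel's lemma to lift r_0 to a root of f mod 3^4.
r_3 = 62 (mod 81)

Hensel: r_{i+1} = r_i − f(r_i)·(f′(r_i))^{-1} mod 3^{i+2}, f′(x) = 2x + 1. Iterate:
  r_0 = 2 (mod 3)
  r_1 = 8 (mod 9)
  r_2 = 8 (mod 27)
  r_3 = 62 (mod 81)
Final: r = 62 satisfies f(r) ≡ 0 mod 3^4.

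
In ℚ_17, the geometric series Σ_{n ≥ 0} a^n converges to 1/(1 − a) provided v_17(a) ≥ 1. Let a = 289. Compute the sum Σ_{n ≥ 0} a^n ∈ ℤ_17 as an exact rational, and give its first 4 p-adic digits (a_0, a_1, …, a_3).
Σ a^n = 1/(1 − a) = -1/288;  first 4 digits = (1, 0, 1, 0)

v_17(a) = 2 ≥ 1, so the series converges in ℤ_17 to 1/(1 − a) = 1/(1 − 289) = -1/288. Expand this rational in ℤ_17: compute digits iteratively via d_i = x_i mod 17, x_{i+1} = (x_i − d_i)/17. The first 4 digits are (1, 0, 1, 0).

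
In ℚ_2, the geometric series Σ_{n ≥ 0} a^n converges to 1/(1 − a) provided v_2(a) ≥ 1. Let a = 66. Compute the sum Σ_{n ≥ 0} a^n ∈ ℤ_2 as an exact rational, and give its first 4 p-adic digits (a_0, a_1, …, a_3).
Σ a^n = 1/(1 − a) = -1/65;  first 4 digits = (1, 1, 1, 1)

v_2(a) = 1 ≥ 1, so the series converges in ℤ_2 to 1/(1 − a) = 1/(1 − 66) = -1/65. Expand this rational in ℤ_2: compute digits iteratively via d_i = x_i mod 2, x_{i+1} = (x_i − d_i)/2. The first 4 digits are (1, 1, 1, 1).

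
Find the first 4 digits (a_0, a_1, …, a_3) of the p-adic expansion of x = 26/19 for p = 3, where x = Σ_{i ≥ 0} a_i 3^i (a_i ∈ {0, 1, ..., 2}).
(a_0, …, a_3) = (2, 2, 1, 1)

v_3(26/19) = 0 (numerator and denominator both coprime to 3), so x ∈ ℤ_3^×. Compute digits iteratively via a_i = x_i mod 3, x_{i+1} = (x_i − a_i)/3, with x_0 = x:
  x_0 = 26/19;  a_0 = 2;  x_1 = (x_0 − 2)/3 = -4/19
  x_1 = -4/19;  a_1 = 2;  x_2 = (x_1 − 2)/3 = -14/19
  x_2 = -14/19;  a_2 = 1;  x_3 = (x_2 − 1)/3 = -11/19
  x_3 = -11/19;  a_3 = 1;  x_4 = (x_3 − 1)/3 = -10/19
Digits: (2, 2, 1, 1).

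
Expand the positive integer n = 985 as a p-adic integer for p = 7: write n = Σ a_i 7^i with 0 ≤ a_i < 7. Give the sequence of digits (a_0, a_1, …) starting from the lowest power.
(a_0, a_1, …) = (5, 0, 6, 2)

Repeated division by 7 gives the digits low-to-high: 985 = 5 + 6·7^2 + 2·7^3. Digit sequence: (5, 0, 6, 2).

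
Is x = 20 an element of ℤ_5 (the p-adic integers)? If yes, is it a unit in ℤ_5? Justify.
x ∈ ℤ_5 but not a unit; v_5(x) = 1 > 0

ℤ_5 = {x ∈ ℚ_5 : v_5(x) ≥ 0} and ℤ_5^× = {x ∈ ℤ_5 : v_5(x) = 0}. Here v_5(20) = v_5(num) − v_5(den) = 1; compare against these criteria.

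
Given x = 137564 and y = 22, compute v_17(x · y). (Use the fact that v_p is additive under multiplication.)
v_17(3026408) = 3

v_p(x) = 3 (factor: 137564 = 17^3 · 28); v_p(y) = 0 (factor: 22 = 17^0 · 22). Additivity: v_p(xy) = v_p(x) + v_p(y) = 3 + 0 = 3. (Direct check: xy = 3026408 = 17^3 · (616).)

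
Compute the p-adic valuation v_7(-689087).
v_7(-689087) = 5

v_7(n) is the largest exponent k such that 7^k divides n. Factor out: -689087 = -7^5 · 41. (Sign doesn't affect v_p.) So v_7(-689087) = 5.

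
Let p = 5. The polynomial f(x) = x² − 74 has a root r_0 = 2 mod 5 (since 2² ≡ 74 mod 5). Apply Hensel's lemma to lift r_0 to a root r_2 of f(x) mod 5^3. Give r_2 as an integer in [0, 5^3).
r_2 = 107 (mod 125)

Hensel's recurrence: r_{i+1} = r_i − f(r_i)·(f′(r_i))^{-1} mod 5^{i+2}, with f′(x) = 2x. Iterate:
  r_0 = 2 (mod 5)
  r_1 = 7 (mod 25)
  r_2 = 107 (mod 125)
Final: r_2 = 107, and one checks f(r_2) ≡ 0 mod 5^3.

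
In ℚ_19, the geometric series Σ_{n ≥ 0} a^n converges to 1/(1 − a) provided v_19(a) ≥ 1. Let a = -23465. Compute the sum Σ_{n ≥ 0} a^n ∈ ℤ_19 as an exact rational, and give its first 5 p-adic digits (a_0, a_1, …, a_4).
Σ a^n = 1/(1 − a) = 1/23466;  first 5 digits = (1, 0, 11, 15, 6)

v_19(a) = 2 ≥ 1, so the series converges in ℤ_19 to 1/(1 − a) = 1/(1 − (-23465)) = 1/23466. Expand this rational in ℤ_19: compute digits iteratively via d_i = x_i mod 19, x_{i+1} = (x_i − d_i)/19. The first 5 digits are (1, 0, 11, 15, 6).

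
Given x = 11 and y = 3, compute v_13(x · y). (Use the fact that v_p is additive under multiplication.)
v_13(33) = 0

v_p(x) = 0 (factor: 11 = 13^0 · 11); v_p(y) = 0 (factor: 3 = 13^0 · 3). Additivity: v_p(xy) = v_p(x) + v_p(y) = 0 + 0 = 0. (Direct check: xy = 33 = 13^0 · (33).)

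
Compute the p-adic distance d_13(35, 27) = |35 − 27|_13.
d_13(35, 27) = 1

Step 1 — x − y = 35 − 27 = 8. Step 2 — v_13(8) = 0 (factor: 8 = (13^0 · 8); the sign does not affect v_p). Step 3 — |x − y|_13 = 13^{0} = 1.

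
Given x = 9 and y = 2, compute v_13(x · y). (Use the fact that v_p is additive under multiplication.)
v_13(18) = 0

v_p(x) = 0 (factor: 9 = 13^0 · 9); v_p(y) = 0 (factor: 2 = 13^0 · 2). Additivity: v_p(xy) = v_p(x) + v_p(y) = 0 + 0 = 0. (Direct check: xy = 18 = 13^0 · (18).)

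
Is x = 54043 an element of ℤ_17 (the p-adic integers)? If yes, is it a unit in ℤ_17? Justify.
x ∈ ℤ_17 but not a unit; v_17(x) = 3 > 0

ℤ_17 = {x ∈ ℚ_17 : v_17(x) ≥ 0} and ℤ_17^× = {x ∈ ℤ_17 : v_17(x) = 0}. Here v_17(54043) = v_17(num) − v_17(den) = 3; compare against these criteria.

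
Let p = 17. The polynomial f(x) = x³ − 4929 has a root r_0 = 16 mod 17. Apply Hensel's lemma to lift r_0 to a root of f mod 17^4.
r_3 = 62814 (mod 83521)

Hensel: r_{i+1} = r_i − f(r_i)/f′(r_i) mod 17^{i+2}, where f′(x) = 3x². Iterate:
  r_0 = 16 (mod 17)
  r_1 = 101 (mod 289)
  r_2 = 3858 (mod 4913)
  r_3 = 62814 (mod 83521)
Final: r = 62814 with f(r) ≡ 0 mod 17^4.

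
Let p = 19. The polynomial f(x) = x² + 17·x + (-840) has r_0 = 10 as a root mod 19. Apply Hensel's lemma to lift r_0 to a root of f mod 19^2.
r_1 = 162 (mod 361)

Hensel: r_{i+1} = r_i − f(r_i)·(f′(r_i))^{-1} mod 19^{i+2}, f′(x) = 2x + 17. Iterate:
  r_0 = 10 (mod 19)
  r_1 = 162 (mod 361)
Final: r = 162 satisfies f(r) ≡ 0 mod 19^2.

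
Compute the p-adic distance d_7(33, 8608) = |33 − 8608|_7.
d_7(33, 8608) = 1/343

Step 1 — x − y = 33 − 8608 = -8575. Step 2 — v_7(-8575) = 3 (factor: -8575 = −(7^3 · 25); the sign does not affect v_p). Step 3 — |x − y|_7 = 7^{-3} = 1/343.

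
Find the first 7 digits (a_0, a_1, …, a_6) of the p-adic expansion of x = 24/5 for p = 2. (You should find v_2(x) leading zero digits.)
(a_0, …, a_6) = (0, 0, 0, 1, 1, 1, 0)

v_2(24/5) = 3, so a_0 = ... = a_2 = 0. Factor out: x = 2^3 · u with u = 3/5 a unit in ℤ_2. Expand u iteratively via a_{v+i} = u_i mod 2, u_{i+1} = (u_i − a_{v+i})/2:
  u_0 = 3/5;  a_3 = 1;  u_1 = (u_0 − 1)/2 = -1/5
  u_1 = -1/5;  a_4 = 1;  u_2 = (u_1 − 1)/2 = -3/5
  u_2 = -3/5;  a_5 = 1;  u_3 = (u_2 − 1)/2 = -4/5
  u_3 = -4/5;  a_6 = 0;  u_4 = (u_3 − 0)/2 = -2/5
Digits: (0, 0, 0, 1, 1, 1, 0).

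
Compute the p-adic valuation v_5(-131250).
v_5(-131250) = 5

v_5(n) is the largest exponent k such that 5^k divides n. Factor out: -131250 = -5^5 · 42. (Sign doesn't affect v_p.) So v_5(-131250) = 5.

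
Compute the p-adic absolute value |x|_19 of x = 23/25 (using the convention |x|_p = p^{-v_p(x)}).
|23/25|_19 = 1

Step 1 — compute v_19(x) by factoring powers of 19 out of the numerator and denominator: v_19(23/25) = 0. Step 2 — apply |x|_p = p^{-v_p(x)} = 19^{0} = 1.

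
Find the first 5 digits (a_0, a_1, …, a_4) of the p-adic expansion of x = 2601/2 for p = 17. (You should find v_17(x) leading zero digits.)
(a_0, …, a_4) = (0, 0, 13, 8, 8)

v_17(2601/2) = 2, so a_0 = ... = a_1 = 0. Factor out: x = 17^2 · u with u = 9/2 a unit in ℤ_17. Expand u iteratively via a_{v+i} = u_i mod 17, u_{i+1} = (u_i − a_{v+i})/17:
  u_0 = 9/2;  a_2 = 13;  u_1 = (u_0 − 13)/17 = -1/2
  u_1 = -1/2;  a_3 = 8;  u_2 = (u_1 − 8)/17 = -1/2
  u_2 = -1/2;  a_4 = 8;  u_3 = (u_2 − 8)/17 = -1/2
Digits: (0, 0, 13, 8, 8).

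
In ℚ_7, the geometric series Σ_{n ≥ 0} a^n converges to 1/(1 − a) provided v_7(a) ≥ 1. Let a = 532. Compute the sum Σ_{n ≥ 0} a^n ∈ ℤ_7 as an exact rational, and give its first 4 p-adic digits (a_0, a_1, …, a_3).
Σ a^n = 1/(1 − a) = -1/531;  first 4 digits = (1, 6, 4, 6)

v_7(a) = 1 ≥ 1, so the series converges in ℤ_7 to 1/(1 − a) = 1/(1 − 532) = -1/531. Expand this rational in ℤ_7: compute digits iteratively via d_i = x_i mod 7, x_{i+1} = (x_i − d_i)/7. The first 4 digits are (1, 6, 4, 6).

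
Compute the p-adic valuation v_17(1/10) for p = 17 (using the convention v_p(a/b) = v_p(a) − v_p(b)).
v_17(1/10) = 0

Factor powers of 17 from the numerator and denominator of the reduced fraction: 1 = 17^0 · 1 and 10 = 17^0 · 10. Apply v_p(a/b) = v_p(a) − v_p(b): v_17(1/10) = 0 − 0 = 0.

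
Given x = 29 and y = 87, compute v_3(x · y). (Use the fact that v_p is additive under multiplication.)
v_3(2523) = 1

v_p(x) = 0 (factor: 29 = 3^0 · 29); v_p(y) = 1 (factor: 87 = 3^1 · 29). Additivity: v_p(xy) = v_p(x) + v_p(y) = 0 + 1 = 1. (Direct check: xy = 2523 = 3^1 · (841).)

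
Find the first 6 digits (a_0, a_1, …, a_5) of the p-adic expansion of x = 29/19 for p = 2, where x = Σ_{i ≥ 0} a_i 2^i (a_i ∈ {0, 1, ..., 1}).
(a_0, …, a_5) = (1, 1, 1, 1, 0, 0)

v_2(29/19) = 0 (numerator and denominator both coprime to 2), so x ∈ ℤ_2^×. Compute digits iteratively via a_i = x_i mod 2, x_{i+1} = (x_i − a_i)/2, with x_0 = x:
  x_0 = 29/19;  a_0 = 1;  x_1 = (x_0 − 1)/2 = 5/19
  x_1 = 5/19;  a_1 = 1;  x_2 = (x_1 − 1)/2 = -7/19
  x_2 = -7/19;  a_2 = 1;  x_3 = (x_2 − 1)/2 = -13/19
  x_3 = -13/19;  a_3 = 1;  x_4 = (x_3 − 1)/2 = -16/19
  x_4 = -16/19;  a_4 = 0;  x_5 = (x_4 − 0)/2 = -8/19
  x_5 = -8/19;  a_5 = 0;  x_6 = (x_5 − 0)/2 = -4/19
Digits: (1, 1, 1, 1, 0, 0).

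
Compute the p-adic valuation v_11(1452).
v_11(1452) = 2

v_11(n) is the largest exponent k such that 11^k divides n. Factor out: 1452 = 11^2 · 12. (Sign doesn't affect v_p.) So v_11(1452) = 2.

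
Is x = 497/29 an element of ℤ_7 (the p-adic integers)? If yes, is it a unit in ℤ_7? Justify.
x ∈ ℤ_7 but not a unit; v_7(x) = 1 > 0

ℤ_7 = {x ∈ ℚ_7 : v_7(x) ≥ 0} and ℤ_7^× = {x ∈ ℤ_7 : v_7(x) = 0}. Here v_7(497/29) = v_7(num) − v_7(den) = 1; compare against these criteria.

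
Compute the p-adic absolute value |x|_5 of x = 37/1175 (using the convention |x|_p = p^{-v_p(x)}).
|37/1175|_5 = 25

Step 1 — compute v_5(x) by factoring powers of 5 out of the numerator and denominator: v_5(37/1175) = -2. Step 2 — apply |x|_p = p^{-v_p(x)} = 5^{2} = 25.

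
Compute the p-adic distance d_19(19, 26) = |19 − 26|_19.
d_19(19, 26) = 1

Step 1 — x − y = 19 − 26 = -7. Step 2 — v_19(-7) = 0 (factor: -7 = −(19^0 · 7); the sign does not affect v_p). Step 3 — |x − y|_19 = 19^{0} = 1.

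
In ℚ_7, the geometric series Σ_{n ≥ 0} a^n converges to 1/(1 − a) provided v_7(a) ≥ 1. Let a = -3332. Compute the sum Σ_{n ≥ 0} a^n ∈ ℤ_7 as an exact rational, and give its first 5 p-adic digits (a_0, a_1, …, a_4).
Σ a^n = 1/(1 − a) = 1/3333;  first 5 digits = (1, 0, 2, 4, 2)

v_7(a) = 2 ≥ 1, so the series converges in ℤ_7 to 1/(1 − a) = 1/(1 − (-3332)) = 1/3333. Expand this rational in ℤ_7: compute digits iteratively via d_i = x_i mod 7, x_{i+1} = (x_i − d_i)/7. The first 5 digits are (1, 0, 2, 4, 2).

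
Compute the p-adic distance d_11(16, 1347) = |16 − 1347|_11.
d_11(16, 1347) = 1/1331

Step 1 — x − y = 16 − 1347 = -1331. Step 2 — v_11(-1331) = 3 (factor: -1331 = −(11^3 · 1); the sign does not affect v_p). Step 3 — |x − y|_11 = 11^{-3} = 1/1331.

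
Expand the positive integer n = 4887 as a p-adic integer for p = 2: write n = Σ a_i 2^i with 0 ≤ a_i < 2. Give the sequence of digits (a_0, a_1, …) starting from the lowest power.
(a_0, a_1, …) = (1, 1, 1, 0, 1, 0, 0, 0, 1, 1, 0, 0, 1)

Repeated division by 2 gives the digits low-to-high: 4887 = 1 + 1·2^1 + 1·2^2 + 1·2^4 + 1·2^8 + 1·2^9 + 1·2^12. Digit sequence: (1, 1, 1, 0, 1, 0, 0, 0, 1, 1, 0, 0, 1).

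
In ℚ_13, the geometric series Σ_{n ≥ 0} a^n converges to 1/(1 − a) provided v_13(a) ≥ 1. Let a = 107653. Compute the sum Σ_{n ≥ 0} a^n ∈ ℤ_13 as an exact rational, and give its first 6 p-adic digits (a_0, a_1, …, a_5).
Σ a^n = 1/(1 − a) = -1/107652;  first 6 digits = (1, 0, 0, 10, 3, 0)

v_13(a) = 3 ≥ 1, so the series converges in ℤ_13 to 1/(1 − a) = 1/(1 − 107653) = -1/107652. Expand this rational in ℤ_13: compute digits iteratively via d_i = x_i mod 13, x_{i+1} = (x_i − d_i)/13. The first 6 digits are (1, 0, 0, 10, 3, 0).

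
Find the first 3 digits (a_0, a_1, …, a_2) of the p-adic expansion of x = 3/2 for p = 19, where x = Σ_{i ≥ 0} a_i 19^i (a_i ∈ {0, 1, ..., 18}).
(a_0, …, a_2) = (11, 9, 9)

v_19(3/2) = 0 (numerator and denominator both coprime to 19), so x ∈ ℤ_19^×. Compute digits iteratively via a_i = x_i mod 19, x_{i+1} = (x_i − a_i)/19, with x_0 = x:
  x_0 = 3/2;  a_0 = 11;  x_1 = (x_0 − 11)/19 = -1/2
  x_1 = -1/2;  a_1 = 9;  x_2 = (x_1 − 9)/19 = -1/2
  x_2 = -1/2;  a_2 = 9;  x_3 = (x_2 − 9)/19 = -1/2
Digits: (11, 9, 9).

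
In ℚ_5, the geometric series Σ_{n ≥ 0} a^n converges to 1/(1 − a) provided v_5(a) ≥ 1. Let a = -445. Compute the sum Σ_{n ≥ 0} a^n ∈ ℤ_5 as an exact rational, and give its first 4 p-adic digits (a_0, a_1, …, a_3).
Σ a^n = 1/(1 − a) = 1/446;  first 4 digits = (1, 1, 3, 1)

v_5(a) = 1 ≥ 1, so the series converges in ℤ_5 to 1/(1 − a) = 1/(1 − (-445)) = 1/446. Expand this rational in ℤ_5: compute digits iteratively via d_i = x_i mod 5, x_{i+1} = (x_i − d_i)/5. The first 4 digits are (1, 1, 3, 1).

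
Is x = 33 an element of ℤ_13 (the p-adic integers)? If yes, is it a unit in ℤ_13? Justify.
x ∈ ℤ_13^× (unit); v_13(x) = 0

ℤ_13 = {x ∈ ℚ_13 : v_13(x) ≥ 0} and ℤ_13^× = {x ∈ ℤ_13 : v_13(x) = 0}. Here v_13(33) = v_13(num) − v_13(den) = 0; compare against these criteria.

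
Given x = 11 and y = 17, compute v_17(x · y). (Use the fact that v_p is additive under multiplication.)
v_17(187) = 1

v_p(x) = 0 (factor: 11 = 17^0 · 11); v_p(y) = 1 (factor: 17 = 17^1 · 1). Additivity: v_p(xy) = v_p(x) + v_p(y) = 0 + 1 = 1. (Direct check: xy = 187 = 17^1 · (11).)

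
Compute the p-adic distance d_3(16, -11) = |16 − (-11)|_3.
d_3(16, -11) = 1/27

Step 1 — x − y = 16 − (-11) = 27. Step 2 — v_3(27) = 3 (factor: 27 = (3^3 · 1); the sign does not affect v_p). Step 3 — |x − y|_3 = 3^{-3} = 1/27.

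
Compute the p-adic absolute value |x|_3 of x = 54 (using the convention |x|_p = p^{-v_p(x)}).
|54|_3 = 1/27

Step 1 — compute v_3(x) by factoring powers of 3 out of the numerator and denominator: v_3(54) = 3. Step 2 — apply |x|_p = p^{-v_p(x)} = 3^{-3} = 1/27.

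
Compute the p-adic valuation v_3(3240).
v_3(3240) = 4

v_3(n) is the largest exponent k such that 3^k divides n. Factor out: 3240 = 3^4 · 40. (Sign doesn't affect v_p.) So v_3(3240) = 4.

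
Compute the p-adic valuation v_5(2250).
v_5(2250) = 3

v_5(n) is the largest exponent k such that 5^k divides n. Factor out: 2250 = 5^3 · 18. (Sign doesn't affect v_p.) So v_5(2250) = 3.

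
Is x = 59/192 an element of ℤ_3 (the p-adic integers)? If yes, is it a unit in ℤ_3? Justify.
x ∉ ℤ_3 (v_3(x) = -1 < 0)

ℤ_3 = {x ∈ ℚ_3 : v_3(x) ≥ 0} and ℤ_3^× = {x ∈ ℤ_3 : v_3(x) = 0}. Here v_3(59/192) = v_3(num) − v_3(den) = -1; compare against these criteria.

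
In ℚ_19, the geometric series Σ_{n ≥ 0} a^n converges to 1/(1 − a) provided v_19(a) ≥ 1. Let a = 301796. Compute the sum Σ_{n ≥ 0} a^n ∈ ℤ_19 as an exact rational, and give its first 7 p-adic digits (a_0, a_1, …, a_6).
Σ a^n = 1/(1 − a) = -1/301795;  first 7 digits = (1, 0, 0, 6, 2, 0, 17)

v_19(a) = 3 ≥ 1, so the series converges in ℤ_19 to 1/(1 − a) = 1/(1 − 301796) = -1/301795. Expand this rational in ℤ_19: compute digits iteratively via d_i = x_i mod 19, x_{i+1} = (x_i − d_i)/19. The first 7 digits are (1, 0, 0, 6, 2, 0, 17).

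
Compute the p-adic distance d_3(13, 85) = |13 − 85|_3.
d_3(13, 85) = 1/9

Step 1 — x − y = 13 − 85 = -72. Step 2 — v_3(-72) = 2 (factor: -72 = −(3^2 · 8); the sign does not affect v_p). Step 3 — |x − y|_3 = 3^{-2} = 1/9.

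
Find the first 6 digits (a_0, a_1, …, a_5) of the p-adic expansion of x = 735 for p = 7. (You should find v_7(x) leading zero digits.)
(a_0, …, a_5) = (0, 0, 1, 2, 0, 0)

v_7(735) = 2, so a_0 = ... = a_1 = 0. Factor out: x = 7^2 · u with u = 15 a unit in ℤ_7. Expand u iteratively via a_{v+i} = u_i mod 7, u_{i+1} = (u_i − a_{v+i})/7:
  u_0 = 15;  a_2 = 1;  u_1 = (u_0 − 1)/7 = 2
  u_1 = 2;  a_3 = 2;  u_2 = (u_1 − 2)/7 = 0
  u_2 = 0;  a_4 = 0;  u_3 = (u_2 − 0)/7 = 0
  u_3 = 0;  a_5 = 0;  u_4 = (u_3 − 0)/7 = 0
Digits: (0, 0, 1, 2, 0, 0).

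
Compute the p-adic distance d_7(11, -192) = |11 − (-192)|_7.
d_7(11, -192) = 1/7

Step 1 — x − y = 11 − (-192) = 203. Step 2 — v_7(203) = 1 (factor: 203 = (7^1 · 29); the sign does not affect v_p). Step 3 — |x − y|_7 = 7^{-1} = 1/7.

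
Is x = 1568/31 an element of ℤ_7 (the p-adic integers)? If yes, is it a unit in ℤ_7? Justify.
x ∈ ℤ_7 but not a unit; v_7(x) = 2 > 0

ℤ_7 = {x ∈ ℚ_7 : v_7(x) ≥ 0} and ℤ_7^× = {x ∈ ℤ_7 : v_7(x) = 0}. Here v_7(1568/31) = v_7(num) − v_7(den) = 2; compare against these criteria.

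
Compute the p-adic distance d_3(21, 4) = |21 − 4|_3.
d_3(21, 4) = 1

Step 1 — x − y = 21 − 4 = 17. Step 2 — v_3(17) = 0 (factor: 17 = (3^0 · 17); the sign does not affect v_p). Step 3 — |x − y|_3 = 3^{0} = 1.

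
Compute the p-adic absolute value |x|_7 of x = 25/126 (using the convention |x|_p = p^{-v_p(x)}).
|25/126|_7 = 7

Step 1 — compute v_7(x) by factoring powers of 7 out of the numerator and denominator: v_7(25/126) = -1. Step 2 — apply |x|_p = p^{-v_p(x)} = 7^{1} = 7.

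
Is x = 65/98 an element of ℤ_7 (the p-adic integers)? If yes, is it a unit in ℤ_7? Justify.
x ∉ ℤ_7 (v_7(x) = -2 < 0)

ℤ_7 = {x ∈ ℚ_7 : v_7(x) ≥ 0} and ℤ_7^× = {x ∈ ℤ_7 : v_7(x) = 0}. Here v_7(65/98) = v_7(num) − v_7(den) = -2; compare against these criteria.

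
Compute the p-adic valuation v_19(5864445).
v_19(5864445) = 4

v_19(n) is the largest exponent k such that 19^k divides n. Factor out: 5864445 = 19^4 · 45. (Sign doesn't affect v_p.) So v_19(5864445) = 4.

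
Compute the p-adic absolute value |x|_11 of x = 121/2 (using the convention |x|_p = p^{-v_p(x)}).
|121/2|_11 = 1/121

Step 1 — compute v_11(x) by factoring powers of 11 out of the numerator and denominator: v_11(121/2) = 2. Step 2 — apply |x|_p = p^{-v_p(x)} = 11^{-2} = 1/121.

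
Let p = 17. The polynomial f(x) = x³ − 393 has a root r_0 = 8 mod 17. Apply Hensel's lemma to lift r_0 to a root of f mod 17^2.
r_1 = 42 (mod 289)

Hensel: r_{i+1} = r_i − f(r_i)/f′(r_i) mod 17^{i+2}, where f′(x) = 3x². Iterate:
  r_0 = 8 (mod 17)
  r_1 = 42 (mod 289)
Final: r = 42 with f(r) ≡ 0 mod 17^2.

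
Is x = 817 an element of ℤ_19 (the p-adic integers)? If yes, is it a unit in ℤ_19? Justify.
x ∈ ℤ_19 but not a unit; v_19(x) = 1 > 0

ℤ_19 = {x ∈ ℚ_19 : v_19(x) ≥ 0} and ℤ_19^× = {x ∈ ℤ_19 : v_19(x) = 0}. Here v_19(817) = v_19(num) − v_19(den) = 1; compare against these criteria.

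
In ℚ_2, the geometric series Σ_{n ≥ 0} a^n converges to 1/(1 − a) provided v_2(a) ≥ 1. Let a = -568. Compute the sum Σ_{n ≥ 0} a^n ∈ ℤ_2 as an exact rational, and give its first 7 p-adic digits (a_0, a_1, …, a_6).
Σ a^n = 1/(1 − a) = 1/569;  first 7 digits = (1, 0, 0, 1, 0, 0, 0)

v_2(a) = 3 ≥ 1, so the series converges in ℤ_2 to 1/(1 − a) = 1/(1 − (-568)) = 1/569. Expand this rational in ℤ_2: compute digits iteratively via d_i = x_i mod 2, x_{i+1} = (x_i − d_i)/2. The first 7 digits are (1, 0, 0, 1, 0, 0, 0).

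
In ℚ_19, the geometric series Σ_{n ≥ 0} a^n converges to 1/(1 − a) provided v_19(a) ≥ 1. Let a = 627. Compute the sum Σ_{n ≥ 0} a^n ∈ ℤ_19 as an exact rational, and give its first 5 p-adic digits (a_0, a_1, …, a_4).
Σ a^n = 1/(1 − a) = -1/626;  first 5 digits = (1, 14, 7, 8, 11)

v_19(a) = 1 ≥ 1, so the series converges in ℤ_19 to 1/(1 − a) = 1/(1 − 627) = -1/626. Expand this rational in ℤ_19: compute digits iteratively via d_i = x_i mod 19, x_{i+1} = (x_i − d_i)/19. The first 5 digits are (1, 14, 7, 8, 11).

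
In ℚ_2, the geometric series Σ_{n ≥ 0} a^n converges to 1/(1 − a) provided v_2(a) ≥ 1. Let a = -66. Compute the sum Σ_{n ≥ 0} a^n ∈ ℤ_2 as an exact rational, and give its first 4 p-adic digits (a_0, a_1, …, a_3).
Σ a^n = 1/(1 − a) = 1/67;  first 4 digits = (1, 1, 0, 1)

v_2(a) = 1 ≥ 1, so the series converges in ℤ_2 to 1/(1 − a) = 1/(1 − (-66)) = 1/67. Expand this rational in ℤ_2: compute digits iteratively via d_i = x_i mod 2, x_{i+1} = (x_i − d_i)/2. The first 4 digits are (1, 1, 0, 1).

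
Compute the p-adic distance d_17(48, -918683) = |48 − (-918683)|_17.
d_17(48, -918683) = 1/83521

Step 1 — x − y = 48 − (-918683) = 918731. Step 2 — v_17(918731) = 4 (factor: 918731 = (17^4 · 11); the sign does not affect v_p). Step 3 — |x − y|_17 = 17^{-4} = 1/83521.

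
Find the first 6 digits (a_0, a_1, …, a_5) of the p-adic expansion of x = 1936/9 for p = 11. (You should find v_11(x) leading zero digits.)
(a_0, …, a_5) = (0, 0, 3, 6, 8, 9)

v_11(1936/9) = 2, so a_0 = ... = a_1 = 0. Factor out: x = 11^2 · u with u = 16/9 a unit in ℤ_11. Expand u iteratively via a_{v+i} = u_i mod 11, u_{i+1} = (u_i − a_{v+i})/11:
  u_0 = 16/9;  a_2 = 3;  u_1 = (u_0 − 3)/11 = -1/9
  u_1 = -1/9;  a_3 = 6;  u_2 = (u_1 − 6)/11 = -5/9
  u_2 = -5/9;  a_4 = 8;  u_3 = (u_2 − 8)/11 = -7/9
  u_3 = -7/9;  a_5 = 9;  u_4 = (u_3 − 9)/11 = -8/9
Digits: (0, 0, 3, 6, 8, 9).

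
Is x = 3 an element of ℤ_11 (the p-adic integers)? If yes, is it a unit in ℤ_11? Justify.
x ∈ ℤ_11^× (unit); v_11(x) = 0

ℤ_11 = {x ∈ ℚ_11 : v_11(x) ≥ 0} and ℤ_11^× = {x ∈ ℤ_11 : v_11(x) = 0}. Here v_11(3) = v_11(num) − v_11(den) = 0; compare against these criteria.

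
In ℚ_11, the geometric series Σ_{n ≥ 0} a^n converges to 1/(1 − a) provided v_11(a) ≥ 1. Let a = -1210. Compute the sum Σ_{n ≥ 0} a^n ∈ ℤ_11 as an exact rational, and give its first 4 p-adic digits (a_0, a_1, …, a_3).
Σ a^n = 1/(1 − a) = 1/1211;  first 4 digits = (1, 0, 1, 10)

v_11(a) = 2 ≥ 1, so the series converges in ℤ_11 to 1/(1 − a) = 1/(1 − (-1210)) = 1/1211. Expand this rational in ℤ_11: compute digits iteratively via d_i = x_i mod 11, x_{i+1} = (x_i − d_i)/11. The first 4 digits are (1, 0, 1, 10).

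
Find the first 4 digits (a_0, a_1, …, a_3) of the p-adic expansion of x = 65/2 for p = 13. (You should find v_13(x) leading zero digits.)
(a_0, …, a_3) = (0, 9, 6, 6)

v_13(65/2) = 1, so a_0 = ... = a_0 = 0. Factor out: x = 13^1 · u with u = 5/2 a unit in ℤ_13. Expand u iteratively via a_{v+i} = u_i mod 13, u_{i+1} = (u_i − a_{v+i})/13:
  u_0 = 5/2;  a_1 = 9;  u_1 = (u_0 − 9)/13 = -1/2
  u_1 = -1/2;  a_2 = 6;  u_2 = (u_1 − 6)/13 = -1/2
  u_2 = -1/2;  a_3 = 6;  u_3 = (u_2 − 6)/13 = -1/2
Digits: (0, 9, 6, 6).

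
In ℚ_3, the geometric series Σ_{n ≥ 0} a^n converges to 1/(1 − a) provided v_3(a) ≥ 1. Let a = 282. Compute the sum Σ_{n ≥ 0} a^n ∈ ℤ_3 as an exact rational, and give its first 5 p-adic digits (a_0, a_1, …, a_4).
Σ a^n = 1/(1 − a) = -1/281;  first 5 digits = (1, 1, 2, 1, 2)

v_3(a) = 1 ≥ 1, so the series converges in ℤ_3 to 1/(1 − a) = 1/(1 − 282) = -1/281. Expand this rational in ℤ_3: compute digits iteratively via d_i = x_i mod 3, x_{i+1} = (x_i − d_i)/3. The first 5 digits are (1, 1, 2, 1, 2).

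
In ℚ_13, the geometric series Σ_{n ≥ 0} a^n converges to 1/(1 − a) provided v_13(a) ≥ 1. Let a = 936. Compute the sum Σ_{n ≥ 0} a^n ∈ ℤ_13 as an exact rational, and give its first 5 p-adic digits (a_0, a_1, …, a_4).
Σ a^n = 1/(1 − a) = -1/935;  first 5 digits = (1, 7, 2, 1, 8)

v_13(a) = 1 ≥ 1, so the series converges in ℤ_13 to 1/(1 − a) = 1/(1 − 936) = -1/935. Expand this rational in ℤ_13: compute digits iteratively via d_i = x_i mod 13, x_{i+1} = (x_i − d_i)/13. The first 5 digits are (1, 7, 2, 1, 8).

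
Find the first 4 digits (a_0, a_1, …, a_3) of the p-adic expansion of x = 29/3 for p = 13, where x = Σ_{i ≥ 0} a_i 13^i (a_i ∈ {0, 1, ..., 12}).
(a_0, …, a_3) = (1, 5, 4, 4)

v_13(29/3) = 0 (numerator and denominator both coprime to 13), so x ∈ ℤ_13^×. Compute digits iteratively via a_i = x_i mod 13, x_{i+1} = (x_i − a_i)/13, with x_0 = x:
  x_0 = 29/3;  a_0 = 1;  x_1 = (x_0 − 1)/13 = 2/3
  x_1 = 2/3;  a_1 = 5;  x_2 = (x_1 − 5)/13 = -1/3
  x_2 = -1/3;  a_2 = 4;  x_3 = (x_2 − 4)/13 = -1/3
  x_3 = -1/3;  a_3 = 4;  x_4 = (x_3 − 4)/13 = -1/3
Digits: (1, 5, 4, 4).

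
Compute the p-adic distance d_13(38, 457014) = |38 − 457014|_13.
d_13(38, 457014) = 1/28561

Step 1 — x − y = 38 − 457014 = -456976. Step 2 — v_13(-456976) = 4 (factor: -456976 = −(13^4 · 16); the sign does not affect v_p). Step 3 — |x − y|_13 = 13^{-4} = 1/28561.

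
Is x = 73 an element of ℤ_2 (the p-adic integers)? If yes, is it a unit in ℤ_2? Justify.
x ∈ ℤ_2^× (unit); v_2(x) = 0

ℤ_2 = {x ∈ ℚ_2 : v_2(x) ≥ 0} and ℤ_2^× = {x ∈ ℤ_2 : v_2(x) = 0}. Here v_2(73) = v_2(num) − v_2(den) = 0; compare against these criteria.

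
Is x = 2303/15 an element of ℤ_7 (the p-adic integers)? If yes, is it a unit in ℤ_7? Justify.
x ∈ ℤ_7 but not a unit; v_7(x) = 2 > 0

ℤ_7 = {x ∈ ℚ_7 : v_7(x) ≥ 0} and ℤ_7^× = {x ∈ ℤ_7 : v_7(x) = 0}. Here v_7(2303/15) = v_7(num) − v_7(den) = 2; compare against these criteria.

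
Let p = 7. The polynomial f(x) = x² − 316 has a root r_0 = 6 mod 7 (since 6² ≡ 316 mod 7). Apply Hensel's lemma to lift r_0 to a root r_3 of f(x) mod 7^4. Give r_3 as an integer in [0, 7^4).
r_3 = 111 (mod 2401)

Hensel's recurrence: r_{i+1} = r_i − f(r_i)·(f′(r_i))^{-1} mod 7^{i+2}, with f′(x) = 2x. Iterate:
  r_0 = 6 (mod 7)
  r_1 = 13 (mod 49)
  r_2 = 111 (mod 343)
  r_3 = 111 (mod 2401)
Final: r_3 = 111, and one checks f(r_3) ≡ 0 mod 7^4.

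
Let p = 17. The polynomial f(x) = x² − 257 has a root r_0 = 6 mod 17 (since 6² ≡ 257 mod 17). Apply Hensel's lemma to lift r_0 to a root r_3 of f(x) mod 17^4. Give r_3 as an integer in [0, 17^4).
r_3 = 28226 (mod 83521)

Hensel's recurrence: r_{i+1} = r_i − f(r_i)·(f′(r_i))^{-1} mod 17^{i+2}, with f′(x) = 2x. Iterate:
  r_0 = 6 (mod 17)
  r_1 = 193 (mod 289)
  r_2 = 3661 (mod 4913)
  r_3 = 28226 (mod 83521)
Final: r_3 = 28226, and one checks f(r_3) ≡ 0 mod 17^4.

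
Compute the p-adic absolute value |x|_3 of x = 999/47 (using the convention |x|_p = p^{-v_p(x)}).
|999/47|_3 = 1/27

Step 1 — compute v_3(x) by factoring powers of 3 out of the numerator and denominator: v_3(999/47) = 3. Step 2 — apply |x|_p = p^{-v_p(x)} = 3^{-3} = 1/27.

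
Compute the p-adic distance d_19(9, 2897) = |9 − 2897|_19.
d_19(9, 2897) = 1/361

Step 1 — x − y = 9 − 2897 = -2888. Step 2 — v_19(-2888) = 2 (factor: -2888 = −(19^2 · 8); the sign does not affect v_p). Step 3 — |x − y|_19 = 19^{-2} = 1/361.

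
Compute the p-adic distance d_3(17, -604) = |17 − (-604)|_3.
d_3(17, -604) = 1/27

Step 1 — x − y = 17 − (-604) = 621. Step 2 — v_3(621) = 3 (factor: 621 = (3^3 · 23); the sign does not affect v_p). Step 3 — |x − y|_3 = 3^{-3} = 1/27.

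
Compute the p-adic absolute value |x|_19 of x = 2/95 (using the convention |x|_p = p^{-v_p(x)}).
|2/95|_19 = 19

Step 1 — compute v_19(x) by factoring powers of 19 out of the numerator and denominator: v_19(2/95) = -1. Step 2 — apply |x|_p = p^{-v_p(x)} = 19^{1} = 19.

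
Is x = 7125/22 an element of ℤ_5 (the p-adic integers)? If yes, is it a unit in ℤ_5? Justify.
x ∈ ℤ_5 but not a unit; v_5(x) = 3 > 0

ℤ_5 = {x ∈ ℚ_5 : v_5(x) ≥ 0} and ℤ_5^× = {x ∈ ℤ_5 : v_5(x) = 0}. Here v_5(7125/22) = v_5(num) − v_5(den) = 3; compare against these criteria.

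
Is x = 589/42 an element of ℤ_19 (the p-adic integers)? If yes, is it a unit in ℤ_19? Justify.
x ∈ ℤ_19 but not a unit; v_19(x) = 1 > 0

ℤ_19 = {x ∈ ℚ_19 : v_19(x) ≥ 0} and ℤ_19^× = {x ∈ ℤ_19 : v_19(x) = 0}. Here v_19(589/42) = v_19(num) − v_19(den) = 1; compare against these criteria.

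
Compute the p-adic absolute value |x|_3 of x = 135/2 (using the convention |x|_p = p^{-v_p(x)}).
|135/2|_3 = 1/27

Step 1 — compute v_3(x) by factoring powers of 3 out of the numerator and denominator: v_3(135/2) = 3. Step 2 — apply |x|_p = p^{-v_p(x)} = 3^{-3} = 1/27.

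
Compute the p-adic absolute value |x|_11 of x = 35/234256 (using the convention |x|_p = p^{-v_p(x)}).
|35/234256|_11 = 14641

Step 1 — compute v_11(x) by factoring powers of 11 out of the numerator and denominator: v_11(35/234256) = -4. Step 2 — apply |x|_p = p^{-v_p(x)} = 11^{4} = 14641.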